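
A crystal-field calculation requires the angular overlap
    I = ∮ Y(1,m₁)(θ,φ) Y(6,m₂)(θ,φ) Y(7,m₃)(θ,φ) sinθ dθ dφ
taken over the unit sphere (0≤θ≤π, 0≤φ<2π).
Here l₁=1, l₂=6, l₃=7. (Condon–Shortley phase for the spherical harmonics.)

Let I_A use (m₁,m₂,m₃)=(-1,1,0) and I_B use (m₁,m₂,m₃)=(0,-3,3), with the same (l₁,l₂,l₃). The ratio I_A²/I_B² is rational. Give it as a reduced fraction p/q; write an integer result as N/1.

21/40

Same 1,6,7: normalisation and zero-m 3j drop out of the ratio.
A: Δ: 0! 2! 12! / 15! → 1/1365; sum: t=0:+1/1209600 = 1/1209600; 3j²(1 6 7; -1 1 0) = Δ·Π!·Σ² = 1/65  (sign -1)
B: Δ: 0! 2! 12! / 15! → 1/1365; sum: t=0:+1/2177280 = 1/2177280; 3j²(1 6 7; 0 -3 3) = Δ·Π!·Σ² = 8/273  (sign +1)
I_A²/I_B² = (1/65)/(8/273) = 21/40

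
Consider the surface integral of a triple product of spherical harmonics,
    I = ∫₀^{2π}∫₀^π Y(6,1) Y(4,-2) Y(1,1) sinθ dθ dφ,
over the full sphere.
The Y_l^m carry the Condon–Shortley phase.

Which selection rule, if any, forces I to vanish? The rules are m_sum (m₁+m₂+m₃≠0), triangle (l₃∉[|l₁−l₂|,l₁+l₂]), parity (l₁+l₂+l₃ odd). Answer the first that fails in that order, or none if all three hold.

Σmᵢ = 0  ✓
l₃∈[|l₁−l₂|,l₁+l₂]=[2,10], have l₃=1  ✗
Σlᵢ = 11 ⇒ odd

triangle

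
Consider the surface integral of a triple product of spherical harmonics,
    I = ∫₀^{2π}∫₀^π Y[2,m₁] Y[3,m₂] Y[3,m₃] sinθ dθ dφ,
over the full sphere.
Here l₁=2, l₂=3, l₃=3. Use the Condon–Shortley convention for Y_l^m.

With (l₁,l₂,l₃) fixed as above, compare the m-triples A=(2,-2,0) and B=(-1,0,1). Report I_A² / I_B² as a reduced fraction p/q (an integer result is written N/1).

10/1

l's match ⇒ only the (l;m) 3-j factors differ between A and B.
A: triangle coeff Δ(2,3,3) = 1/3780; Σ_t [0,0]: t=0:+1/24 = 1/24; (3j)²=1/21 [(2 3 3; 2 -2 0)], sign=-1
B: triangle coeff Δ(2,3,3) = 1/3780; Σ_t [1,2]: t=1:−1/8 t=2:+1/12 = -1/24; (3j)²=1/210 [(2 3 3; -1 0 1)], sign=-1
I_A²/I_B² = (1/21)/(1/210) = 10/1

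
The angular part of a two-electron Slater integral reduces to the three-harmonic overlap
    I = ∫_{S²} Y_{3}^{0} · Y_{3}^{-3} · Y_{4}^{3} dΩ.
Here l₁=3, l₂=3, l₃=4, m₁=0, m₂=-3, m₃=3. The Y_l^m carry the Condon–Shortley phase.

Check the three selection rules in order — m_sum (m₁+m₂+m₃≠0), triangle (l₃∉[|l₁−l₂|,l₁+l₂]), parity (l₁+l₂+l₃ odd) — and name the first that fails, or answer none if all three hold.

m₁+m₂+m₃ = 0 − 3 + 3 = 0  ✓
triangle: |3−3|=0 ≤ l₃=4 ≤ 3+3=6  ✓
parity: l₁+l₂+l₃ = 10 is even  ✓

none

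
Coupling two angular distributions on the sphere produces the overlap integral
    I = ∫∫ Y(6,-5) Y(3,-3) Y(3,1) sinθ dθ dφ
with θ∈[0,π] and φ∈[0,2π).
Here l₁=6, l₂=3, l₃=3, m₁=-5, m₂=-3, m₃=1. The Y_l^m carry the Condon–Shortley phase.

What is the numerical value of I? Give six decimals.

Σmᵢ = -7 ≠ 0, so the φ-integral vanishes; I = 0

0.000000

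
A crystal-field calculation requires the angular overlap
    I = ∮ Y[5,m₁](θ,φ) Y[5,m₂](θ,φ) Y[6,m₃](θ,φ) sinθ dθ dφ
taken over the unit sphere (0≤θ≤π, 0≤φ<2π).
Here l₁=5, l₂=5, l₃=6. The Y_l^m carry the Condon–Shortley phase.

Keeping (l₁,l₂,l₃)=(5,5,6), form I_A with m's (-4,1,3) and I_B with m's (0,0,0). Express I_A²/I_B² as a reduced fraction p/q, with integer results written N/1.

l's match ⇒ only the (l;m) 3-j factors differ between A and B.
A: triangle coeff Δ(5,5,6) = 1/28588560; Σ_t [3,4]: t=3:−1/155520 t=4:+1/138240 = 1/1244160; (3j)²=3/9724 [(5 5 6; -4 1 3)], sign=-1
B: triangle coeff Δ(5,5,6) = 1/28588560; Σ_t [0,4]: t=0:+1/345600 t=1:−1/13824 t=2:+1/5184 t=3:−1/13824 t=4:+1/345600 = 7/129600; (3j)²=80/7293 [(5 5 6; 0 0 0)], sign=+1
I_A²/I_B² = (3/9724)/(80/7293) = 9/320

9/320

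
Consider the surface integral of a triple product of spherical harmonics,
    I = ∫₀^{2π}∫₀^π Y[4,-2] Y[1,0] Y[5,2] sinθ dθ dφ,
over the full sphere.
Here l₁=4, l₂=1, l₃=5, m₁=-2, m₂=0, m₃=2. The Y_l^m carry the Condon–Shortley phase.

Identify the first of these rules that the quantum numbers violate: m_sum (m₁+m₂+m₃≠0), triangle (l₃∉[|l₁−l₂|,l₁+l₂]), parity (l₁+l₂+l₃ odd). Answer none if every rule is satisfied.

none

m₁+m₂+m₃ = -2 + 0 + 2 = 0  ✓
triangle: |4−1|=3 ≤ l₃=5 ≤ 4+1=5  ✓
parity: l₁+l₂+l₃ = 10 is even  ✓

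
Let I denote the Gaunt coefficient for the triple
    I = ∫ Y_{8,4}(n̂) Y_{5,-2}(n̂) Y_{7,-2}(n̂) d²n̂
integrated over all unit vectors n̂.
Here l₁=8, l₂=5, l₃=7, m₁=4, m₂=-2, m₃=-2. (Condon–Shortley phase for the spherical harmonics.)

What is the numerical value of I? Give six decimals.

0.088855

m-sum 0 ✓  L=20 even ✓  3≤7≤13 ✓
Π(2lᵢ+1) = 17×11×15 = 2805
triangle coeff Δ(8,5,7) = 1/814773960
Σ_t [1,5]: t=1:−1/87091200 t=2:+1/4976640 t=3:−1/2073600 t=4:+1/4976640 t=5:−1/87091200 = -1/9676800
(3j)²=360/46189 [(8 5 7; 0 0 0)], sign=+1
Σ_t [0,3]: t=0:+1/74649600 t=1:−1/14515200 t=2:+1/23224320 t=3:−1/313528320 = -7/447897600
(3j)²=343/75582 [(8 5 7; 4 -2 -2)], sign=+1
⇒ 4πI² = 102900/1037153
I = (+1)√(102900/1037153/(4π)) = 0.08885489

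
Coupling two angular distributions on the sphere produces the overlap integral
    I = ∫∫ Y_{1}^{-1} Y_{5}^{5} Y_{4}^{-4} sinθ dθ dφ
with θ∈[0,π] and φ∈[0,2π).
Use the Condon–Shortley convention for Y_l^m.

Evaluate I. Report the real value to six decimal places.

-0.329416

Rules hold: Σm=0, L=10 even, 4≤4≤6.
N = 3·11·9 = 297
Δ = 2!·0!·8!/11! = 1/495
Racah Σ t=1..1: t=1:−1/576 = -1/576
⇒ 3j(1 5 4; 0 0 0)² = 5/99, sgn -1
Racah Σ t=2..2: t=2:+1/80640 = 1/80640
⇒ 3j(1 5 4; -1 5 -4)² = 1/11, sgn +1
4πI² = N·(3j₀)²·(3jₘ)² = 15/11
I = -1·√(1.36364/4π) = -0.32941575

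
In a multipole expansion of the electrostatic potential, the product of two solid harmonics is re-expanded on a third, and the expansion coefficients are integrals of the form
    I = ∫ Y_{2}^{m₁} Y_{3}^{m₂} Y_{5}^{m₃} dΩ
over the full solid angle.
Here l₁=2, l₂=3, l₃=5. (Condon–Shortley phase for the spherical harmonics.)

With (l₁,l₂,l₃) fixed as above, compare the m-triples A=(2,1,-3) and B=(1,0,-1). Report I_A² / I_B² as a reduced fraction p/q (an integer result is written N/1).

7/8

Same 2,3,5: normalisation and zero-m 3j drop out of the ratio.
A: Δ: 0! 4! 6! / 11! → 1/2310; sum: t=0:+1/1152 = 1/1152; 3j²(2 3 5; 2 1 -3) = Δ·Π!·Σ² = 1/33  (sign +1)
B: Δ: 0! 4! 6! / 11! → 1/2310; sum: t=0:+1/216 = 1/216; 3j²(2 3 5; 1 0 -1) = Δ·Π!·Σ² = 8/231  (sign +1)
I_A²/I_B² = (1/33)/(8/231) = 7/8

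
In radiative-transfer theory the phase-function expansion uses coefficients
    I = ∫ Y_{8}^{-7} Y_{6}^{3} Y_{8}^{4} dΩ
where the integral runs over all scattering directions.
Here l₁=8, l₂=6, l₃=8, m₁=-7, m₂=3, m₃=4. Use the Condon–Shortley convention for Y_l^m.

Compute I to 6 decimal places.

Rules hold: Σm=0, L=22 even, 2≤8≤14.
N = 17·13·17 = 3757
Δ = 6!·10!·6!/23! = 1/13742520792
Racah Σ t=0..6: t=0:+1/41803776000 t=1:−1/435456000 t=2:+1/39813120 t=3:−1/18662400 t=4:+1/39813120 t=5:−1/435456000 t=6:+1/41803776000 = -11/1393459200
⇒ 3j(8 6 8; 0 0 0)² = 600/96577, sgn -1
Racah Σ t=5..6: t=5:−1/20901888000 t=6:+1/9405849600 = 11/188116992000
⇒ 3j(8 6 8; -7 3 4)² = 121/14858, sgn +1
4πI² = N·(3j₀)²·(3jₘ)² = 36300/190969
I = -1·√(0.190083/4π) = -0.12298919

-0.122989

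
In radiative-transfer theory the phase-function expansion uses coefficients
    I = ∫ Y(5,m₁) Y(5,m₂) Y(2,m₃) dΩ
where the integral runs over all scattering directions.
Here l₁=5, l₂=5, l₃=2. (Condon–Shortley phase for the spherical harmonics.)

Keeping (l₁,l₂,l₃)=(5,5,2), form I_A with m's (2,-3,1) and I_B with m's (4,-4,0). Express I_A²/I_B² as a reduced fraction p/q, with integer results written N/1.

Same 5,5,2: normalisation and zero-m 3j drop out of the ratio.
A: Δ: 8! 2! 2! / 13! → 1/38610; sum: t=1:−1/10080 t=2:+1/2880 = 1/4032; 3j²(5 5 2; 2 -3 1) = Δ·Π!·Σ² = 10/429  (sign -1)
B: Δ: 8! 2! 2! / 13! → 1/38610; sum: t=0:+1/40320 t=1:−1/20160 = -1/40320; 3j²(5 5 2; 4 -4 0) = Δ·Π!·Σ² = 6/715  (sign -1)
I_A²/I_B² = (10/429)/(6/715) = 25/9

25/9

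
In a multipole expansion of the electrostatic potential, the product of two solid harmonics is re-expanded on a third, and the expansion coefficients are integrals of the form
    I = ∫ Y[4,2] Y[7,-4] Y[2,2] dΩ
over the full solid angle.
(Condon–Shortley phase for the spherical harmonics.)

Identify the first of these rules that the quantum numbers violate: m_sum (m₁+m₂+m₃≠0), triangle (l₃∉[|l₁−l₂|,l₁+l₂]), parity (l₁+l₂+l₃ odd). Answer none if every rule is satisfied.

azimuthal sum: 2 − 4 + 2 = 0  ✓
3 ≤ 2 ≤ 11 (triangle on l)  ✗
L = 4 + 7 + 2 = 13 (odd)

triangle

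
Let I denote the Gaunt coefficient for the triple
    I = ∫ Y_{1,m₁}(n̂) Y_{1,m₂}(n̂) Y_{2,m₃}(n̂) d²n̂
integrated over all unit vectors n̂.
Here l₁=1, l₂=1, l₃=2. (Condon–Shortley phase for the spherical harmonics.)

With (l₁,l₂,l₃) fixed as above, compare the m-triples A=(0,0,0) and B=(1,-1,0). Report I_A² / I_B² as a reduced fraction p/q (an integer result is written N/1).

4/1

Shared (l₁,l₂,l₃)=(1,1,2): N and (l;000)² cancel in I_A²/I_B².
A: Δ = 0!·2!·2!/5! = 1/30; Racah Σ t=0..0: t=0:+1/1 = 1/1; ⇒ 3j(1 1 2; 0 0 0)² = 2/15, sgn +1
B: Δ = 0!·2!·2!/5! = 1/30; Racah Σ t=0..0: t=0:+1/4 = 1/4; ⇒ 3j(1 1 2; 1 -1 0)² = 1/30, sgn +1
I_A²/I_B² = (2/15)/(1/30) = 4/1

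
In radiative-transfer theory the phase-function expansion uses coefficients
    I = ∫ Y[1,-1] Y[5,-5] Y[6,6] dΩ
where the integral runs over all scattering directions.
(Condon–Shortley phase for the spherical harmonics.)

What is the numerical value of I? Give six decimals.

0.331940

Rules hold: Σm=0, L=12 even, 4≤6≤6.
N = 3·11·13 = 429
Δ = 0!·2!·10!/13! = 1/858
Racah Σ t=0..0: t=0:+1/14400 = 1/14400
⇒ 3j(1 5 6; 0 0 0)² = 6/143, sgn +1
Racah Σ t=0..0: t=0:+1/7257600 = 1/7257600
⇒ 3j(1 5 6; -1 -5 6)² = 1/13, sgn +1
4πI² = N·(3j₀)²·(3jₘ)² = 18/13
I = +1·√(1.38462/4π) = 0.33194004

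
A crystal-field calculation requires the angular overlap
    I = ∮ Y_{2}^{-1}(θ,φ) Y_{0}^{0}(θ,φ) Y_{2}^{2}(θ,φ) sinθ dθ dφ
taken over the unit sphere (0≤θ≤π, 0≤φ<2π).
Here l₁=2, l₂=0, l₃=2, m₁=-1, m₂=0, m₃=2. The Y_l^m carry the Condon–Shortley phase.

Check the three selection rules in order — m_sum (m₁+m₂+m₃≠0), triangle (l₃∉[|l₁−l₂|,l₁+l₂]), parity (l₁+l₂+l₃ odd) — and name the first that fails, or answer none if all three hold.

m₁+m₂+m₃ = -1 + 0 + 2 = 1  ✗
triangle: |2−0|=2 ≤ l₃=2 ≤ 2+0=2
parity: l₁+l₂+l₃ = 4 is even

m_sum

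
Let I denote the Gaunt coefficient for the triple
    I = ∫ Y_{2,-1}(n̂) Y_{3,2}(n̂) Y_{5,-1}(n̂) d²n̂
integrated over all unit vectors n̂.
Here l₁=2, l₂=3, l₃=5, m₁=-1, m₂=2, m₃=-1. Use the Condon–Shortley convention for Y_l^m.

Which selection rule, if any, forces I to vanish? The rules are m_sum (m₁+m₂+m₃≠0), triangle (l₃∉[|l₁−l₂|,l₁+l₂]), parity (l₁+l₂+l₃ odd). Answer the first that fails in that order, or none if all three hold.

none

azimuthal sum: -1 + 2 − 1 = 0  ✓
1 ≤ 5 ≤ 5 (triangle on l)  ✓
L = 2 + 3 + 5 = 10 (even)  ✓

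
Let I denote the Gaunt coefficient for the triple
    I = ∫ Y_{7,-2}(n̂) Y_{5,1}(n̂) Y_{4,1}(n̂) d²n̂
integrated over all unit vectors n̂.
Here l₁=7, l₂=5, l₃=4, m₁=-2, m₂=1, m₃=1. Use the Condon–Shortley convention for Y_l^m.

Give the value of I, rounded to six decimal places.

m-sum 0 ✓  L=16 even ✓  2≤4≤12 ✓
Π(2lᵢ+1) = 15×11×9 = 1485
triangle coeff Δ(7,5,4) = 1/6126120
Σ_t [3,5]: t=3:−1/69120 t=4:+1/20736 t=5:−1/69120 = 1/51840
(3j)²=280/21879 [(7 5 4; 0 0 0)], sign=+1
Σ_t [4,6]: t=4:+1/138240 t=5:−1/34560 t=6:+1/103680 = -1/82944
(3j)²=125/9724 [(7 5 4; -2 1 1)], sign=+1
⇒ 4πI² = 131250/537251
I = (+1)√(131250/537251/(4π)) = 0.13942996

0.139430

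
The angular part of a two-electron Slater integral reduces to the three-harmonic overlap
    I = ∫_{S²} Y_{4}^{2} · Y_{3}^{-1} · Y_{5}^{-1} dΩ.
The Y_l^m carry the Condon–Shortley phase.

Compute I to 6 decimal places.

0.106335

Checks pass: Σm=0; 12 even; l₃=5∈[1,7].
(2·4+1)(2·3+1)(2·5+1) = 693
Δ: 2! 6! 4! / 13! → 1/180180
sum: t=0:+1/576 t=1:−1/144 t=2:+1/576 = -1/288
3j²(4 3 5; 0 0 0) = Δ·Π!·Σ² = 20/1001  (sign +1)
sum: t=0:+1/384 t=1:−1/720 t=2:+1/34560 = 43/34560
3j²(4 3 5; 2 -1 -1) = Δ·Π!·Σ² = 1849/180180  (sign +1)
combine: 4πI² = 693·20/1001·1849/180180 = 1849/13013
take √, sign +1: I = 0.10633465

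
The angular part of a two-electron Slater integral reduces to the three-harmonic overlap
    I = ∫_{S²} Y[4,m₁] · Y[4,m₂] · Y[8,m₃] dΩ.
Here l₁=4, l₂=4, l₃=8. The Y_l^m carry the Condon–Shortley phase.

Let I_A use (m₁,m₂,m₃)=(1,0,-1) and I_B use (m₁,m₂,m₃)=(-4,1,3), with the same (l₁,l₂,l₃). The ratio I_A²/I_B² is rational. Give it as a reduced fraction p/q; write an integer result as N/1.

294/11

Same 4,4,8: normalisation and zero-m 3j drop out of the ratio.
A: Δ: 0! 8! 8! / 17! → 1/218790; sum: t=0:+1/414720 = 1/414720; 3j²(4 4 8; 1 0 -1) = Δ·Π!·Σ² = 49/2431  (sign -1)
B: Δ: 0! 8! 8! / 17! → 1/218790; sum: t=0:+1/29030400 = 1/29030400; 3j²(4 4 8; -4 1 3) = Δ·Π!·Σ² = 1/1326  (sign -1)
I_A²/I_B² = (49/2431)/(1/1326) = 294/11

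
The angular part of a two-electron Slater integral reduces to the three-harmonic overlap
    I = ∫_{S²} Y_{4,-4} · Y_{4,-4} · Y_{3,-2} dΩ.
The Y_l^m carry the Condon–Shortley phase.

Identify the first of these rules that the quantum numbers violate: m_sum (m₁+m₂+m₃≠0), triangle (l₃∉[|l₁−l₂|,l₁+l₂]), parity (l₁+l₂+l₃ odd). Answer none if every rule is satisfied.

m_sum

m₁+m₂+m₃ = -4 − 4 − 2 = -10  ✗
triangle: |4−4|=0 ≤ l₃=3 ≤ 4+4=8
parity: l₁+l₂+l₃ = 11 is odd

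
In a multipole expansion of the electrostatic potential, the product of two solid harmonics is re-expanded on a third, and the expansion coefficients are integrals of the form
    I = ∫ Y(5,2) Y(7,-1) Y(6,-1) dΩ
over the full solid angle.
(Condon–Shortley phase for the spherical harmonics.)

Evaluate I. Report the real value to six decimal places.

Checks pass: Σm=0; 18 even; l₃=6∈[2,12].
(2·5+1)(2·7+1)(2·6+1) = 2145
Δ: 6! 4! 8! / 19! → 1/174594420
sum: t=1:−1/4147200 t=2:+1/207360 t=3:−1/82944 t=4:+1/207360 t=5:−1/4147200 = -1/345600
3j²(5 7 6; 0 0 0) = Δ·Π!·Σ² = 420/46189  (sign -1)
sum: t=0:+1/6220800 t=1:−1/345600 t=2:+1/165888 t=3:−1/622080 = 7/4147200
3j²(5 7 6; 2 -1 -1) = Δ·Π!·Σ² = 2401/277134  (sign -1)
combine: 4πI² = 2145·420/46189·2401/277134 = 2521050/14919047
take √, sign +1: I = 0.11596188

0.115962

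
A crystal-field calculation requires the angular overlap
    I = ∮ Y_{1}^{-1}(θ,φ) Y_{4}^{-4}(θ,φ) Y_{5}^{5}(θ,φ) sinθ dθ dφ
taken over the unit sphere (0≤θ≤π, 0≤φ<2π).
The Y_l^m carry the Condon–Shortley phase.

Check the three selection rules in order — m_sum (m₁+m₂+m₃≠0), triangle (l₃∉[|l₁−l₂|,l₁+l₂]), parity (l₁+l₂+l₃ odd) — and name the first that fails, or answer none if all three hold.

Σmᵢ = 0  ✓
l₃∈[|l₁−l₂|,l₁+l₂]=[3,5], have l₃=5  ✓
Σlᵢ = 10 ⇒ even  ✓

none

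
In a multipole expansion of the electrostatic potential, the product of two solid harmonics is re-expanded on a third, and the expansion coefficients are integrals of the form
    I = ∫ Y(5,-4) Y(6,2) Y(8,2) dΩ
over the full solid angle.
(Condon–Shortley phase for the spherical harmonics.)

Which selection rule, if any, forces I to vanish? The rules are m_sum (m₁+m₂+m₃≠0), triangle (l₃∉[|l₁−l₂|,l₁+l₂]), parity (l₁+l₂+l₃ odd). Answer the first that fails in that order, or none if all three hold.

parity

Σmᵢ = 0  ✓
l₃∈[|l₁−l₂|,l₁+l₂]=[1,11], have l₃=8  ✓
Σlᵢ = 19 ⇒ odd  ✗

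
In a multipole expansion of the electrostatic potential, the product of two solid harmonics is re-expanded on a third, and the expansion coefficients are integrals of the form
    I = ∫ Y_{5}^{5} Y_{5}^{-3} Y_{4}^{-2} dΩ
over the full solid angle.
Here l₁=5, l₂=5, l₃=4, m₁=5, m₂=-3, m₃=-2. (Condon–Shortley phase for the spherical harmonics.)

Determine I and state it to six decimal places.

Checks pass: Σm=0; 14 even; l₃=4∈[0,10].
(2·5+1)(2·5+1)(2·4+1) = 1089
Δ: 6! 4! 4! / 15! → 1/3153150
sum: t=1:−1/69120 t=2:+1/1728 t=3:−1/576 t=4:+1/1728 t=5:−1/69120 = -7/11520
3j²(5 5 4; 0 0 0) = Δ·Π!·Σ² = 2/143  (sign -1)
sum: t=0:+1/69120 = 1/69120
3j²(5 5 4; 5 -3 -2) = Δ·Π!·Σ² = 4/143  (sign +1)
combine: 4πI² = 1089·2/143·4/143 = 72/169
take √, sign -1: I = -0.18412721

-0.184127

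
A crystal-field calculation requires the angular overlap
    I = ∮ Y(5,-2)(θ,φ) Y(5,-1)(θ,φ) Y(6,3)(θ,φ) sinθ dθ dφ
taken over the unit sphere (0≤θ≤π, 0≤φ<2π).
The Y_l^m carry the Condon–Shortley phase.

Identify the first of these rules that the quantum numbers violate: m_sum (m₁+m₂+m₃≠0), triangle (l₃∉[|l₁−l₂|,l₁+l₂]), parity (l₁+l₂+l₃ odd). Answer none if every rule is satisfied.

none

Σmᵢ = 0  ✓
l₃∈[|l₁−l₂|,l₁+l₂]=[0,10], have l₃=6  ✓
Σlᵢ = 16 ⇒ even  ✓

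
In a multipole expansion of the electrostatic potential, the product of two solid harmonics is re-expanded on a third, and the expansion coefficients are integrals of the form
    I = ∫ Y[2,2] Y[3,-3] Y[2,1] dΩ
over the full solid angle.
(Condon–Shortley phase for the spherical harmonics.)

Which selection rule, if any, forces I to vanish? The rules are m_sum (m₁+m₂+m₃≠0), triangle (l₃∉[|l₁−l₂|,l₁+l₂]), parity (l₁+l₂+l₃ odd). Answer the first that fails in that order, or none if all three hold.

Σmᵢ = 0  ✓
l₃∈[|l₁−l₂|,l₁+l₂]=[1,5], have l₃=2  ✓
Σlᵢ = 7 ⇒ odd  ✗

parity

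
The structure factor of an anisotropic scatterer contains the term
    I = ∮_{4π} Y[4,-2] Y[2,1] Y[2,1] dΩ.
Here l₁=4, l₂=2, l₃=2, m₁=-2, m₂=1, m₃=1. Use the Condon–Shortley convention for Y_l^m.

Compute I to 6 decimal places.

Checks pass: Σm=0; 8 even; l₃=2∈[2,6].
(2·4+1)(2·2+1)(2·2+1) = 225
Δ: 4! 4! 0! / 9! → 1/630
sum: t=2:+1/16 = 1/16
3j²(4 2 2; 0 0 0) = Δ·Π!·Σ² = 2/35  (sign +1)
sum: t=3:−1/36 = -1/36
3j²(4 2 2; -2 1 1) = Δ·Π!·Σ² = 4/63  (sign +1)
combine: 4πI² = 225·2/35·4/63 = 40/49
take √, sign +1: I = 0.25487487

0.254875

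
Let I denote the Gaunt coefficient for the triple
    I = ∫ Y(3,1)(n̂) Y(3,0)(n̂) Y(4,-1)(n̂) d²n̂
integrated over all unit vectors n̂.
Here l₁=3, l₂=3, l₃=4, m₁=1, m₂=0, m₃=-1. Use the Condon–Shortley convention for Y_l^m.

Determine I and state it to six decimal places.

-0.099323

Rules hold: Σm=0, L=10 even, 0≤4≤6.
N = 7·7·9 = 441
Δ = 2!·4!·4!/11! = 1/34650
Racah Σ t=0..2: t=0:+1/72 t=1:−1/16 t=2:+1/72 = -5/144
⇒ 3j(3 3 4; 0 0 0)² = 2/77, sgn -1
Racah Σ t=0..2: t=0:+1/48 t=1:−1/24 t=2:+1/288 = -5/288
⇒ 3j(3 3 4; 1 0 -1)² = 5/462, sgn +1
4πI² = N·(3j₀)²·(3jₘ)² = 15/121
I = -1·√(0.123967/4π) = -0.09932258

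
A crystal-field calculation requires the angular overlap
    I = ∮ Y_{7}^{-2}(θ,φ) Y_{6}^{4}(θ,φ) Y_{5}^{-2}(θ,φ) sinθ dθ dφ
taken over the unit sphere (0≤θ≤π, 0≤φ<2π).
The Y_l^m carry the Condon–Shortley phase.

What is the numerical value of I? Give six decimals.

0.048529

Rules hold: Σm=0, L=18 even, 1≤5≤13.
N = 15·13·11 = 2145
Δ = 8!·6!·4!/19! = 1/174594420
Racah Σ t=2..6: t=2:+1/4147200 t=3:−1/207360 t=4:+1/82944 t=5:−1/207360 t=6:+1/4147200 = 1/345600
⇒ 3j(7 6 5; 0 0 0)² = 420/46189, sgn -1
Racah Σ t=6..8: t=6:+1/1244160 t=7:−1/1451520 t=8:+1/19353600 = 29/174182400
⇒ 3j(7 6 5; -2 4 -2)² = 841/554268, sgn -1
4πI² = N·(3j₀)²·(3jₘ)² = 441525/14919047
I = +1·√(0.0295947/4π) = 0.04852909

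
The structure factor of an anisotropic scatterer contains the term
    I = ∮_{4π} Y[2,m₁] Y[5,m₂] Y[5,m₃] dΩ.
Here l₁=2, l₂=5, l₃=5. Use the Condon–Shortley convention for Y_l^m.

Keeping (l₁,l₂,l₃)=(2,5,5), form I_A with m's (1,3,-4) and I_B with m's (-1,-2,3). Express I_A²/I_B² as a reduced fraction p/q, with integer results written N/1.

147/100

Shared (l₁,l₂,l₃)=(2,5,5): N and (l;000)² cancel in I_A²/I_B².
A: Δ = 2!·2!·8!/13! = 1/38610; Racah Σ t=0..1: t=0:+1/80640 t=1:−1/10080 = -1/11520; ⇒ 3j(2 5 5; 1 3 -4)² = 49/1430, sgn +1
B: Δ = 2!·2!·8!/13! = 1/38610; Racah Σ t=1..2: t=1:−1/2880 t=2:+1/10080 = -1/4032; ⇒ 3j(2 5 5; -1 -2 3)² = 10/429, sgn -1
I_A²/I_B² = (49/1430)/(10/429) = 147/100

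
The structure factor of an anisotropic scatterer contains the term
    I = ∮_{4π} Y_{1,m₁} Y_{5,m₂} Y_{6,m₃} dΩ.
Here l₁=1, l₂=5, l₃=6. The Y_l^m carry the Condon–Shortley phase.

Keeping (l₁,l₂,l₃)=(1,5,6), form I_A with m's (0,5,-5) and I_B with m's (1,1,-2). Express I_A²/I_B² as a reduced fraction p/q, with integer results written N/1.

11/28

Same 1,5,6: normalisation and zero-m 3j drop out of the ratio.
A: Δ: 0! 2! 10! / 13! → 1/858; sum: t=0:+1/3628800 = 1/3628800; 3j²(1 5 6; 0 5 -5) = Δ·Π!·Σ² = 1/78  (sign -1)
B: Δ: 0! 2! 10! / 13! → 1/858; sum: t=0:+1/34560 = 1/34560; 3j²(1 5 6; 1 1 -2) = Δ·Π!·Σ² = 14/429  (sign +1)
I_A²/I_B² = (1/78)/(14/429) = 11/28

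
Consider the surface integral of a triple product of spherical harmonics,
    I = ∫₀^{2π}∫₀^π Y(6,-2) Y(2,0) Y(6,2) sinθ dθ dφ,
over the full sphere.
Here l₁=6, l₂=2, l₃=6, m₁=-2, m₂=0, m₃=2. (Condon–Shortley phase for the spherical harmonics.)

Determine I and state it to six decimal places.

m-sum 0 ✓  L=14 even ✓  4≤6≤8 ✓
Π(2lᵢ+1) = 13×5×13 = 845
triangle coeff Δ(6,2,6) = 1/90090
Σ_t [0,2]: t=0:+1/69120 t=1:−1/14400 t=2:+1/69120 = -7/172800
(3j)²=14/715 [(6 2 6; 0 0 0)], sign=-1
Σ_t [0,2]: t=0:+1/322560 t=1:−1/30240 t=2:+1/69120 = -1/64512
(3j)²=10/1001 [(6 2 6; -2 0 2)], sign=-1
⇒ 4πI² = 20/121
I = (+1)√(20/121/(4π)) = 0.11468784

0.114688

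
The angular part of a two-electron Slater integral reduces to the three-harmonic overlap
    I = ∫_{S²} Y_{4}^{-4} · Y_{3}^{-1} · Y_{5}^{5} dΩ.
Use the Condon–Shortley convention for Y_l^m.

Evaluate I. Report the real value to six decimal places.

0.189625

m-sum 0 ✓  L=12 even ✓  1≤5≤7 ✓
Π(2lᵢ+1) = 9×7×11 = 693
triangle coeff Δ(4,3,5) = 1/180180
Σ_t [0,2]: t=0:+1/576 t=1:−1/144 t=2:+1/576 = -1/288
(3j)²=20/1001 [(4 3 5; 0 0 0)], sign=+1
Σ_t [2,2]: t=2:+1/34560 = 1/34560
(3j)²=14/429 [(4 3 5; -4 -1 5)], sign=+1
⇒ 4πI² = 840/1859
I = (+1)√(840/1859/(4π)) = 0.18962475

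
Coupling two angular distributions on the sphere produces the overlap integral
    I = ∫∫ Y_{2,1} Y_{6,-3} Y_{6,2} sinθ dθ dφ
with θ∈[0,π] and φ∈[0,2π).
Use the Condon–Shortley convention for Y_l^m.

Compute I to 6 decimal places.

m-sum 0 ✓  L=14 even ✓  4≤6≤8 ✓
Π(2lᵢ+1) = 5×13×13 = 845
triangle coeff Δ(2,6,6) = 1/90090
Σ_t [0,2]: t=0:+1/69120 t=1:−1/14400 t=2:+1/69120 = -7/172800
(3j)²=14/715 [(2 6 6; 0 0 0)], sign=-1
Σ_t [0,1]: t=0:+1/60480 t=1:−1/161280 = 1/96768
(3j)²=15/1001 [(2 6 6; 1 -3 2)], sign=+1
⇒ 4πI² = 30/121
I = (-1)√(30/121/(4π)) = -0.14046335

-0.140463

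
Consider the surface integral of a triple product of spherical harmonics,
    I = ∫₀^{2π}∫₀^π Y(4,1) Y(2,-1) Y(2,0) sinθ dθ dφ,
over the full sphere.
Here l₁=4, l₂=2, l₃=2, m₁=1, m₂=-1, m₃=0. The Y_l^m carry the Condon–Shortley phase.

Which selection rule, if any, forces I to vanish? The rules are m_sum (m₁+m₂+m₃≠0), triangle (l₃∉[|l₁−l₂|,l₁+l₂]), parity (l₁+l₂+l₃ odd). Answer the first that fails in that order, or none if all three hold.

none

m₁+m₂+m₃ = 1 − 1 + 0 = 0  ✓
triangle: |4−2|=2 ≤ l₃=2 ≤ 4+2=6  ✓
parity: l₁+l₂+l₃ = 8 is even  ✓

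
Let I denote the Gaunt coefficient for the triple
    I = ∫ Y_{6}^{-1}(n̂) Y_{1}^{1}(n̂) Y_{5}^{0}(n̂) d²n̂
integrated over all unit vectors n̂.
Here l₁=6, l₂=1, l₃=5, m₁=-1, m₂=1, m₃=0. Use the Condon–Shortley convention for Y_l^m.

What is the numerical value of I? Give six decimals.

-0.187239

Rules hold: Σm=0, L=12 even, 5≤5≤7.
N = 13·3·11 = 429
Δ = 2!·10!·0!/13! = 1/858
Racah Σ t=1..1: t=1:−1/14400 = -1/14400
⇒ 3j(6 1 5; 0 0 0)² = 6/143, sgn +1
Racah Σ t=2..2: t=2:+1/28800 = 1/28800
⇒ 3j(6 1 5; -1 1 0)² = 7/286, sgn -1
4πI² = N·(3j₀)²·(3jₘ)² = 63/143
I = -1·√(0.440559/4π) = -0.18723944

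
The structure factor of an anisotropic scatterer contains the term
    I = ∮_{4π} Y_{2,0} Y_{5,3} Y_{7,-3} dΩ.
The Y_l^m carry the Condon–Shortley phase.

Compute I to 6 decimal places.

Checks pass: Σm=0; 14 even; l₃=7∈[3,7].
(2·2+1)(2·5+1)(2·7+1) = 825
Δ: 0! 4! 10! / 15! → 1/15015
sum: t=0:+1/57600 = 1/57600
3j²(2 5 7; 0 0 0) = Δ·Π!·Σ² = 21/715  (sign -1)
sum: t=0:+1/322560 = 1/322560
3j²(2 5 7; 0 3 -3) = Δ·Π!·Σ² = 18/1001  (sign +1)
combine: 4πI² = 825·21/715·18/1001 = 810/1859
take √, sign -1: I = -0.18620781

-0.186208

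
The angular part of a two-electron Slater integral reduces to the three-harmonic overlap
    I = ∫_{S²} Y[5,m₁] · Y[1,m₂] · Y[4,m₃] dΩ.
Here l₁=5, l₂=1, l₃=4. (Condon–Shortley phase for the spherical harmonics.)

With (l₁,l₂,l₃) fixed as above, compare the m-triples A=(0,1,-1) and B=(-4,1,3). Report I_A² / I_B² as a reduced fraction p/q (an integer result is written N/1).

Shared (l₁,l₂,l₃)=(5,1,4): N and (l;000)² cancel in I_A²/I_B².
A: Δ = 2!·8!·0!/11! = 1/495; Racah Σ t=2..2: t=2:+1/1440 = 1/1440; ⇒ 3j(5 1 4; 0 1 -1)² = 2/99, sgn -1
B: Δ = 2!·8!·0!/11! = 1/495; Racah Σ t=2..2: t=2:+1/10080 = 1/10080; ⇒ 3j(5 1 4; -4 1 3)² = 4/55, sgn -1
I_A²/I_B² = (2/99)/(4/55) = 5/18

5/18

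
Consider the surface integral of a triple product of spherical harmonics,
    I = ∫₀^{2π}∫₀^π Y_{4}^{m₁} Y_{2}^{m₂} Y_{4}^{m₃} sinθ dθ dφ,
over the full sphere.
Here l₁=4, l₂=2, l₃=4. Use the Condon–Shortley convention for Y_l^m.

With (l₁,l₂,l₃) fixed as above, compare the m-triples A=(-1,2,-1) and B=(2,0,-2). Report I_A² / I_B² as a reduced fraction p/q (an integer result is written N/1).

75/8

l's match ⇒ only the (l;m) 3-j factors differ between A and B.
A: triangle coeff Δ(4,2,4) = 1/13860; Σ_t [2,2]: t=2:+1/144 = 1/144; (3j)²=10/231 [(4 2 4; -1 2 -1)], sign=-1
B: triangle coeff Δ(4,2,4) = 1/13860; Σ_t [0,2]: t=0:+1/192 t=1:−1/120 t=2:+1/2880 = -1/360; (3j)²=16/3465 [(4 2 4; 2 0 -2)], sign=-1
I_A²/I_B² = (10/231)/(16/3465) = 75/8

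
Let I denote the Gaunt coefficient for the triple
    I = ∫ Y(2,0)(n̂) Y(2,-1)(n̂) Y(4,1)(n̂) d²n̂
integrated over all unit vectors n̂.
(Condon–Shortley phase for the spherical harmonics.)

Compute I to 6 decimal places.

-0.220728

Checks pass: Σm=0; 8 even; l₃=4∈[0,4].
(2·2+1)(2·2+1)(2·4+1) = 225
Δ: 0! 4! 4! / 9! → 1/630
sum: t=0:+1/16 = 1/16
3j²(2 2 4; 0 0 0) = Δ·Π!·Σ² = 2/35  (sign +1)
sum: t=0:+1/24 = 1/24
3j²(2 2 4; 0 -1 1) = Δ·Π!·Σ² = 1/21  (sign -1)
combine: 4πI² = 225·2/35·1/21 = 30/49
take √, sign -1: I = -0.22072812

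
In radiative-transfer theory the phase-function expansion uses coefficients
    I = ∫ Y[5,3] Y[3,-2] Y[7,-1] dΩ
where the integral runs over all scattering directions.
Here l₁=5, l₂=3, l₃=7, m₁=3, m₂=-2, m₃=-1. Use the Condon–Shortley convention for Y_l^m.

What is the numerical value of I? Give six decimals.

0.000000

l₁+l₂+l₃=15 is odd: 3j(l;000)=0 ⇒ I=0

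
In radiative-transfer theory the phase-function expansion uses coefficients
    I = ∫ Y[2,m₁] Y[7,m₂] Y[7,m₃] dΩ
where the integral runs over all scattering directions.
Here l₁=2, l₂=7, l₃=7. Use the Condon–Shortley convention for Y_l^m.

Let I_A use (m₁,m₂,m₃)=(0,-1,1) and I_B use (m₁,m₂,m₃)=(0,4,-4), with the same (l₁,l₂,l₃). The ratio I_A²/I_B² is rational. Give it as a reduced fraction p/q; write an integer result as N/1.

l's match ⇒ only the (l;m) 3-j factors differ between A and B.
A: triangle coeff Δ(2,7,7) = 1/185640; Σ_t [0,2]: t=0:+1/2073600 t=1:−1/604800 t=2:+1/3870720 = -53/58060800; (3j)²=2809/185640 [(2 7 7; 0 -1 1)], sign=-1
B: triangle coeff Δ(2,7,7) = 1/185640; Σ_t [0,2]: t=0:+1/159667200 t=1:−1/7257600 t=2:+1/8709120 = -1/59875200; (3j)²=8/23205 [(2 7 7; 0 4 -4)], sign=+1
I_A²/I_B² = (2809/185640)/(8/23205) = 2809/64

2809/64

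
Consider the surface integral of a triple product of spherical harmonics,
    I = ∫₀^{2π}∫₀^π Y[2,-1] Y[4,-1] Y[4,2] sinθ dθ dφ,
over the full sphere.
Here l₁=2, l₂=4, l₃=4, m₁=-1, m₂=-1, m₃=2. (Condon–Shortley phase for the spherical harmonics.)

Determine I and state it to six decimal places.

0.127700

Rules hold: Σm=0, L=10 even, 2≤4≤6.
N = 5·9·9 = 405
Δ = 2!·2!·6!/11! = 1/13860
Racah Σ t=0..2: t=0:+1/192 t=1:−1/36 t=2:+1/192 = -5/288
⇒ 3j(2 4 4; 0 0 0)² = 20/693, sgn -1
Racah Σ t=1..2: t=1:−1/96 t=2:+1/240 = -1/160
⇒ 3j(2 4 4; -1 -1 2)² = 27/1540, sgn -1
4πI² = N·(3j₀)²·(3jₘ)² = 1215/5929
I = +1·√(0.204925/4π) = 0.12770047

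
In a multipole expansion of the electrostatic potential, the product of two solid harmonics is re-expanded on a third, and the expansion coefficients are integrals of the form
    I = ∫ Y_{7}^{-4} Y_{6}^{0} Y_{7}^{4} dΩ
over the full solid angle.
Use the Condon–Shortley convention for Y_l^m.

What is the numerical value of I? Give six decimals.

m-sum 0 ✓  L=20 even ✓  1≤7≤13 ✓
Π(2lᵢ+1) = 15×13×15 = 2925
triangle coeff Δ(7,6,7) = 1/2444321880
Σ_t [0,6]: t=0:+1/2612736000 t=1:−1/20736000 t=2:+1/1658880 t=3:−1/746496 t=4:+1/1658880 t=5:−1/20736000 t=6:+1/2612736000 = -1/4354560
(3j)²=1000/138567 [(7 6 7; 0 0 0)], sign=+1
Σ_t [3,6]: t=3:−1/52254720 t=4:+1/11612160 t=5:−1/20736000 t=6:+1/373248000 = 1/46656000
(3j)²=352/62985 [(7 6 7; -4 0 4)], sign=-1
⇒ 4πI² = 160000/1356277
I = (-1)√(160000/1356277/(4π)) = -0.09689042

-0.096890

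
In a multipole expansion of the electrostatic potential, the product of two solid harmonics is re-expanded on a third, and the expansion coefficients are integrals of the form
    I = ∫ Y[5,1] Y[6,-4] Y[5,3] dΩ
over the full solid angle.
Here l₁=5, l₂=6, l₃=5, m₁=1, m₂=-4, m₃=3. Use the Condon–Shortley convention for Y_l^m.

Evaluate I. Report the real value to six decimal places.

-0.069086

Rules hold: Σm=0, L=16 even, 1≤5≤11.
N = 11·13·11 = 1573
Δ = 6!·4!·6!/17! = 1/28588560
Racah Σ t=1..5: t=1:−1/345600 t=2:+1/13824 t=3:−1/5184 t=4:+1/13824 t=5:−1/345600 = -7/129600
⇒ 3j(5 6 5; 0 0 0)² = 80/7293, sgn +1
Racah Σ t=0..2: t=0:+1/829440 t=1:−1/86400 t=2:+1/138240 = -13/4147200
⇒ 3j(5 6 5; 1 -4 3)² = 13/3740, sgn -1
4πI² = N·(3j₀)²·(3jₘ)² = 52/867
I = -1·√(0.0599769/4π) = -0.06908555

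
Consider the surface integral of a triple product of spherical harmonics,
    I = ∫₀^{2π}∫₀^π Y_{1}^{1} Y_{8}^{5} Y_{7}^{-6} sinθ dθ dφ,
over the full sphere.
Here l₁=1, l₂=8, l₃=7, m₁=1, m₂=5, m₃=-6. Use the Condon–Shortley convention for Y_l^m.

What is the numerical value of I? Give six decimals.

-0.052996

Checks pass: Σm=0; 16 even; l₃=7∈[7,9].
(2·1+1)(2·8+1)(2·7+1) = 765
Δ: 2! 0! 14! / 17! → 1/2040
sum: t=1:−1/25401600 = -1/25401600
3j²(1 8 7; 0 0 0) = Δ·Π!·Σ² = 8/255  (sign +1)
sum: t=0:+1/12454041600 = 1/12454041600
3j²(1 8 7; 1 5 -6) = Δ·Π!·Σ² = 1/680  (sign -1)
combine: 4πI² = 765·8/255·1/680 = 3/85
take √, sign -1: I = -0.05299638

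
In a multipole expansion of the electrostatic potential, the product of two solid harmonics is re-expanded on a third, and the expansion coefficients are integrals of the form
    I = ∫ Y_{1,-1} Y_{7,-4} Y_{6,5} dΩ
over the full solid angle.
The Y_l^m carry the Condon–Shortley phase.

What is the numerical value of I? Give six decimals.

m-sum 0 ✓  L=14 even ✓  6≤6≤8 ✓
Π(2lᵢ+1) = 3×15×13 = 585
triangle coeff Δ(1,7,6) = 1/1365
Σ_t [1,1]: t=1:−1/518400 = -1/518400
(3j)²=7/195 [(1 7 6; 0 0 0)], sign=-1
Σ_t [2,2]: t=2:+1/79833600 = 1/79833600
(3j)²=1/455 [(1 7 6; -1 -4 5)], sign=-1
⇒ 4πI² = 3/65
I = (+1)√(3/65/(4π)) = 0.06060368

0.060604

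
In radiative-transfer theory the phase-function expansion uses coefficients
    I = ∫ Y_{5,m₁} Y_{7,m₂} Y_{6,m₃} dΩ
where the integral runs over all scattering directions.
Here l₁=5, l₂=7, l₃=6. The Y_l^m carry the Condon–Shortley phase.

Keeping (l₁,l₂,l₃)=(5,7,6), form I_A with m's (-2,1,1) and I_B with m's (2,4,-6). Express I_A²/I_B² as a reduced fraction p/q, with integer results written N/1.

l's match ⇒ only the (l;m) 3-j factors differ between A and B.
A: triangle coeff Δ(5,7,6) = 1/174594420; Σ_t [3,6]: t=3:−1/622080 t=4:+1/165888 t=5:−1/345600 t=6:+1/6220800 = 7/4147200; (3j)²=2401/277134 [(5 7 6; -2 1 1)], sign=-1
B: triangle coeff Δ(5,7,6) = 1/174594420; Σ_t [3,3]: t=3:−1/34836480 = -1/34836480; (3j)²=275/16796 [(5 7 6; 2 4 -6)], sign=-1
I_A²/I_B² = (2401/277134)/(275/16796) = 4802/9075

4802/9075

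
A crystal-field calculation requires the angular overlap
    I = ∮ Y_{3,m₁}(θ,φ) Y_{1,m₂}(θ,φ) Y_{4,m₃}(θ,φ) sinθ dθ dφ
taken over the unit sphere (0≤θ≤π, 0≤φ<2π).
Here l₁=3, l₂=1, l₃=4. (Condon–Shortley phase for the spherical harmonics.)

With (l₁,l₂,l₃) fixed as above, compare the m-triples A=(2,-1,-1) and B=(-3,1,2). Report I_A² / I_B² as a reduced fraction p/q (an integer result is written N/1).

Shared (l₁,l₂,l₃)=(3,1,4): N and (l;000)² cancel in I_A²/I_B².
A: Δ = 0!·6!·2!/9! = 1/252; Racah Σ t=0..0: t=0:+1/240 = 1/240; ⇒ 3j(3 1 4; 2 -1 -1)² = 1/84, sgn -1
B: Δ = 0!·6!·2!/9! = 1/252; Racah Σ t=0..0: t=0:+1/1440 = 1/1440; ⇒ 3j(3 1 4; -3 1 2)² = 1/252, sgn +1
I_A²/I_B² = (1/84)/(1/252) = 3/1

3/1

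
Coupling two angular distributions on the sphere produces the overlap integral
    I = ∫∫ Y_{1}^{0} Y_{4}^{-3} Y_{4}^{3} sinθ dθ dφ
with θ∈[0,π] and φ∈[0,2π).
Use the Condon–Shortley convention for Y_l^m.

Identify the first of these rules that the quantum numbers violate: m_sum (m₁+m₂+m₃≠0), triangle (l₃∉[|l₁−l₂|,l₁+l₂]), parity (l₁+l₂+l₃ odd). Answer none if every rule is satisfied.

parity

azimuthal sum: 0 − 3 + 3 = 0  ✓
3 ≤ 4 ≤ 5 (triangle on l)  ✓
L = 1 + 4 + 4 = 9 (odd)  ✗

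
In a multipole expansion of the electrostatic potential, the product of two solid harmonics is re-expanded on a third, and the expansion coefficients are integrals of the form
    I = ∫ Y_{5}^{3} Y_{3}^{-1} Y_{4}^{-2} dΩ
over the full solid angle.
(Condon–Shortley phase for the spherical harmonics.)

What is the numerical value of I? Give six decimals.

-0.144236

m-sum 0 ✓  L=12 even ✓  2≤4≤8 ✓
Π(2lᵢ+1) = 11×7×9 = 693
triangle coeff Δ(5,3,4) = 1/180180
Σ_t [1,3]: t=1:−1/576 t=2:+1/144 t=3:−1/576 = 1/288
(3j)²=20/1001 [(5 3 4; 0 0 0)], sign=+1
Σ_t [0,2]: t=0:+1/2304 t=1:−1/720 t=2:+1/5760 = -1/1280
(3j)²=27/1430 [(5 3 4; 3 -1 -2)], sign=-1
⇒ 4πI² = 486/1859
I = (-1)√(486/1859/(4π)) = -0.14423595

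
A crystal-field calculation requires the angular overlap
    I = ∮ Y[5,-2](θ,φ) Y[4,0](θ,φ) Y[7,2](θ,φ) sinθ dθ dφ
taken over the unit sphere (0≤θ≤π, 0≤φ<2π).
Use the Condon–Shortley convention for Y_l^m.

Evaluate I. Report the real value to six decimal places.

Checks pass: Σm=0; 16 even; l₃=7∈[1,9].
(2·5+1)(2·4+1)(2·7+1) = 1485
Δ: 2! 8! 6! / 17! → 1/6126120
sum: t=0:+1/69120 t=1:−1/20736 t=2:+1/69120 = -1/51840
3j²(5 4 7; 0 0 0) = Δ·Π!·Σ² = 280/21879  (sign +1)
sum: t=0:+1/483840 t=1:−1/51840 t=2:+1/69120 = -1/362880
3j²(5 4 7; -2 0 2) = Δ·Π!·Σ² = 16/17017  (sign +1)
combine: 4πI² = 1485·280/21879·16/17017 = 9600/537251
take √, sign +1: I = 0.03770874

0.037709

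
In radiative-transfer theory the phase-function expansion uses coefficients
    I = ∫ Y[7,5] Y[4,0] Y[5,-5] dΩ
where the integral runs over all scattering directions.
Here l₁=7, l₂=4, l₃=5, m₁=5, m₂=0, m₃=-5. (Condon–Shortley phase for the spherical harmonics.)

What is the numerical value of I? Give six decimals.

0.181642

m-sum 0 ✓  L=16 even ✓  3≤5≤11 ✓
Π(2lᵢ+1) = 15×9×11 = 1485
triangle coeff Δ(7,4,5) = 1/6126120
Σ_t [2,4]: t=2:+1/69120 t=3:−1/20736 t=4:+1/69120 = -1/51840
(3j)²=280/21879 [(7 4 5; 0 0 0)], sign=+1
Σ_t [2,2]: t=2:+1/3870720 = 1/3870720
(3j)²=135/6188 [(7 4 5; 5 0 -5)], sign=+1
⇒ 4πI² = 20250/48841
I = (+1)√(20250/48841/(4π)) = 0.18164160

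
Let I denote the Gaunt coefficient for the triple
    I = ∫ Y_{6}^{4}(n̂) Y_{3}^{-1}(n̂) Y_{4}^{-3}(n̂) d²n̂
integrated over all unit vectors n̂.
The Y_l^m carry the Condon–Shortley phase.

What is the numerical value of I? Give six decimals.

0.000000

Σlᵢ=13 odd — θ-integrand is odd under cosθ→−cosθ; I=0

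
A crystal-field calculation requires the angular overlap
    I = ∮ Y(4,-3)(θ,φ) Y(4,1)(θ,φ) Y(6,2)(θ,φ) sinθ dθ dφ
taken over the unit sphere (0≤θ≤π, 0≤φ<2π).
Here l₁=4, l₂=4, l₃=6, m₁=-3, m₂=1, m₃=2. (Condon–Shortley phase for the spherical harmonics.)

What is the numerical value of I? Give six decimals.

-0.165283

Checks pass: Σm=0; 14 even; l₃=6∈[0,8].
(2·4+1)(2·4+1)(2·6+1) = 1053
Δ: 2! 6! 6! / 15! → 1/1261260
sum: t=0:+1/4608 t=1:−1/1296 t=2:+1/4608 = -7/20736
3j²(4 4 6; 0 0 0) = Δ·Π!·Σ² = 20/1287  (sign -1)
sum: t=1:−1/34560 t=2:+1/8640 = 1/11520
3j²(4 4 6; -3 1 2) = Δ·Π!·Σ² = 3/143  (sign +1)
combine: 4πI² = 1053·20/1287·3/143 = 540/1573
take √, sign -1: I = -0.16528277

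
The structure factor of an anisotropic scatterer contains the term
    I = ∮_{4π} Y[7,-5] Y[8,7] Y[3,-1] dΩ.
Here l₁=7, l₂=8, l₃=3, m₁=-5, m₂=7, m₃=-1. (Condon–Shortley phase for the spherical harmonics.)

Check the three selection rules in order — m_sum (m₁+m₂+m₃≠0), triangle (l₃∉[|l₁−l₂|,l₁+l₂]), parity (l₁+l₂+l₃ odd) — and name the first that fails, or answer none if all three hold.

azimuthal sum: -5 + 7 − 1 = 1  ✗
1 ≤ 3 ≤ 15 (triangle on l)
L = 7 + 8 + 3 = 18 (even)

m_sum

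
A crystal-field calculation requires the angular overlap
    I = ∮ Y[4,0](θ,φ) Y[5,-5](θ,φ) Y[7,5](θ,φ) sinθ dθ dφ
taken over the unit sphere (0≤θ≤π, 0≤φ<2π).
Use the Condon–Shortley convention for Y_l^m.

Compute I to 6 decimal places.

Rules hold: Σm=0, L=16 even, 1≤7≤9.
N = 9·11·15 = 1485
Δ = 2!·6!·8!/17! = 1/6126120
Racah Σ t=0..2: t=0:+1/69120 t=1:−1/20736 t=2:+1/69120 = -1/51840
⇒ 3j(4 5 7; 0 0 0)² = 280/21879, sgn +1
Racah Σ t=0..0: t=0:+1/3870720 = 1/3870720
⇒ 3j(4 5 7; 0 -5 5)² = 135/6188, sgn +1
4πI² = N·(3j₀)²·(3jₘ)² = 20250/48841
I = +1·√(0.414611/4π) = 0.18164160

0.181642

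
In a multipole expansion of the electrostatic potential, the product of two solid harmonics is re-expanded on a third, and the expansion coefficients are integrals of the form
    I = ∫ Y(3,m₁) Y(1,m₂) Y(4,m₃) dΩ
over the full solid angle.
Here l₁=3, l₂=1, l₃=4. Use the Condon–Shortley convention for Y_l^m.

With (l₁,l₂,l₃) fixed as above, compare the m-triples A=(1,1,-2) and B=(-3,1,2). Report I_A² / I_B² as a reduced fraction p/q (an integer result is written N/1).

15/1

Same 3,1,4: normalisation and zero-m 3j drop out of the ratio.
A: Δ: 0! 6! 2! / 9! → 1/252; sum: t=0:+1/96 = 1/96; 3j²(3 1 4; 1 1 -2) = Δ·Π!·Σ² = 5/84  (sign +1)
B: Δ: 0! 6! 2! / 9! → 1/252; sum: t=0:+1/1440 = 1/1440; 3j²(3 1 4; -3 1 2) = Δ·Π!·Σ² = 1/252  (sign +1)
I_A²/I_B² = (5/84)/(1/252) = 15/1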